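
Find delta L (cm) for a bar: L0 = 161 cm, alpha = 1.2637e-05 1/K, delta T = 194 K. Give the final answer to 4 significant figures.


dL = L0 * alpha * dT
dL = 161 * 1.2637e-05 * 194
dL = 0.3947 cm


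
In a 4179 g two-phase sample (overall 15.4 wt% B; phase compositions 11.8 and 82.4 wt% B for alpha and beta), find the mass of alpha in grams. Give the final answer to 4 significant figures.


f_alpha = (C_beta - C0) / (C_beta - C_alpha)
f_alpha = (82.4 - 15.4) / (82.4 - 11.8) = 0.949008
m_alpha = f_alpha * m_total = 0.949008 * 4179 = 3966 g


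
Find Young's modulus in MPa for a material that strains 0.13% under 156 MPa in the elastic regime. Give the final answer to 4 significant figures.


E = sigma / epsilon
epsilon = 0.13% = 1.3e-03
E = 156 / 1.3e-03
E = 120000 MPa


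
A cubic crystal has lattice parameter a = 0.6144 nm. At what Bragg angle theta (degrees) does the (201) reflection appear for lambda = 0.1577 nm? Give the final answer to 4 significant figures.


d = a / sqrt(h^2+k^2+l^2)
d = 0.6144 / sqrt(5) = 0.274768 nm
lambda = 2*d*sin(theta)  =>  sin(theta) = lambda / (2*d)
sin(theta) = 0.1577 / (2 * 0.274768) = 0.286969
theta = 16.68 deg


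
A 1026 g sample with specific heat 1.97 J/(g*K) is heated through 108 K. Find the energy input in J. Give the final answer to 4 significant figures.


Q = m * cp * dT
Q = 1026 * 1.97 * 108
Q = 218300 J


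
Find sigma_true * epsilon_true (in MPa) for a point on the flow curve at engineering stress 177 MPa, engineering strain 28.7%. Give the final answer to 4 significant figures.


sigma_true = sigma_eng * (1 + epsilon_eng)
sigma_true = 177 * (1 + 0.287) = 227.799 MPa
epsilon_true = ln(1 + epsilon_eng)
epsilon_true = ln(1 + 0.287) = 0.252314
sigma_true * epsilon_true = 227.799 * 0.252314 = 57.48 MPa


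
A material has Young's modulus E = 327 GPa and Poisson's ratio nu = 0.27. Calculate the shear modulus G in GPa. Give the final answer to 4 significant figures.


G = E / (2*(1+nu))
G = 327 / (2*(1+0.27))
G = 128.7 GPa


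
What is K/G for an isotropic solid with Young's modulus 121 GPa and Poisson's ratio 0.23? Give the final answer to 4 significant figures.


G = E / (2*(1+nu))
G = 121 / (2*(1+0.23)) = 49.187 GPa
K = E / (3*(1-2*nu))
K = 121 / (3*(1-2*0.23)) = 74.6914 GPa
K/G = 74.6914 / 49.187 = 1.519


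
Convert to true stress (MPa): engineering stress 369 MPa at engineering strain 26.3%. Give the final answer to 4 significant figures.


sigma_true = sigma_eng * (1 + epsilon_eng)
sigma_true = 369 * (1 + 0.263)
sigma_true = 466 MPa


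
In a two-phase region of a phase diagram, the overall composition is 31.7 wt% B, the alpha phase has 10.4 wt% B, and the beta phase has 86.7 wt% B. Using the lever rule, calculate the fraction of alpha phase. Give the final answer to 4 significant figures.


f_alpha = (C_beta - C0) / (C_beta - C_alpha)
f_alpha = (86.7 - 31.7) / (86.7 - 10.4)
f_alpha = 0.7208


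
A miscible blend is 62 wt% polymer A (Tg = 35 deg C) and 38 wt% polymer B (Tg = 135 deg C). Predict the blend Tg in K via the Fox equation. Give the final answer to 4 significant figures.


1/Tg = w1/Tg1 + w2/Tg2 (in Kelvin)
Tg1 = 308.15 K, Tg2 = 408.15 K
1/Tg = 0.62/308.15 + 0.38/408.15
Tg = 339.8 K


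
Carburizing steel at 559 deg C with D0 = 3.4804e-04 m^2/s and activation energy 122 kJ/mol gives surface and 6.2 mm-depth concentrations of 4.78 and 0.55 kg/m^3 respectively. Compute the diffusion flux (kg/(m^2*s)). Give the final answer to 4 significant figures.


Step 1: D = D0 * exp(-Qd/(R*T))
T = 559 + 273.15 = 832.15 K
D = 3.4804e-04 * exp(-122e3 / (8.314 * 832.15)) = 7.64411e-12 m^2/s
Step 2: J = D * (C1 - C2) / dx
J = 7.64411e-12 * (4.78 - 0.55) / 6.2e-03
J = 5.215e-09 kg/(m^2*s)


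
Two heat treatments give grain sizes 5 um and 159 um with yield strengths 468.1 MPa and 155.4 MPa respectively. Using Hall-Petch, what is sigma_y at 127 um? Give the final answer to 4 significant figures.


sigma_y = sigma0 + k / sqrt(d)
1/sqrt(d1) = 1/sqrt(5e-06) = 447.214;  1/sqrt(d2) = 79.3052
k = (sigma1 - sigma2) / (1/sqrt(d1) - 1/sqrt(d2)) = (468.1 - 155.4) / (447.214 - 79.3052) = 0.84994 MPa*m^0.5
sigma0 = sigma1 - k/sqrt(d1) = 468.1 - 0.84994*447.214 = 87.9954 MPa
sigma_y(d3) = 87.9954 + 0.84994 / sqrt(1.27e-04) = 163.4 MPa


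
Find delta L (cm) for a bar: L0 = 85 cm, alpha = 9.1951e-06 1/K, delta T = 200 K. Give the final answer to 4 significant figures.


dL = L0 * alpha * dT
dL = 85 * 9.1951e-06 * 200
dL = 0.1563 cm


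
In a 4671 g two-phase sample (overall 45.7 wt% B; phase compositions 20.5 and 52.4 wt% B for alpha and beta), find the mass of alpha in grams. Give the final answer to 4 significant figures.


f_alpha = (C_beta - C0) / (C_beta - C_alpha)
f_alpha = (52.4 - 45.7) / (52.4 - 20.5) = 0.210031
m_alpha = f_alpha * m_total = 0.210031 * 4671 = 981.1 g


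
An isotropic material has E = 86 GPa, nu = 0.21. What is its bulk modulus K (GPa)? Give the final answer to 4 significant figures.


K = E / (3*(1-2*nu))
K = 86 / (3*(1-2*0.21))
K = 49.43 GPa


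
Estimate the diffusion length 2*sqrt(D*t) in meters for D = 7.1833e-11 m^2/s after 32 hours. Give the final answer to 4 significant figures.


t = 32 hr = 115200 s
Diffusion length = 2*sqrt(D*t)
= 2*sqrt(7.1833e-11 * 115200)
= 5.753e-03 m


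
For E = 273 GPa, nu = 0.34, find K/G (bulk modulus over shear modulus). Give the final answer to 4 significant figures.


G = E / (2*(1+nu))
G = 273 / (2*(1+0.34)) = 101.866 GPa
K = E / (3*(1-2*nu))
K = 273 / (3*(1-2*0.34)) = 284.375 GPa
K/G = 284.375 / 101.866 = 2.792


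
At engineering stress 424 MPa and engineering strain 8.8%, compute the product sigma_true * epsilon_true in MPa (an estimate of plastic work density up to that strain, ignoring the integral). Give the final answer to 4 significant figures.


sigma_true = sigma_eng * (1 + epsilon_eng)
sigma_true = 424 * (1 + 0.088) = 461.312 MPa
epsilon_true = ln(1 + epsilon_eng)
epsilon_true = ln(1 + 0.088) = 0.0843411
sigma_true * epsilon_true = 461.312 * 0.0843411 = 38.91 MPa


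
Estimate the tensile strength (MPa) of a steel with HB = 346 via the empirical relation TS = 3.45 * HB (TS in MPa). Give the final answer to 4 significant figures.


TS (MPa) = 3.45 * HB
TS = 3.45 * 346
TS = 1194 MPa


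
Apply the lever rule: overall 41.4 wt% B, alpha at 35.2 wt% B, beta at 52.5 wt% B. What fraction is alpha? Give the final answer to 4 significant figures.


f_alpha = (C_beta - C0) / (C_beta - C_alpha)
f_alpha = (52.5 - 41.4) / (52.5 - 35.2)
f_alpha = 0.6416


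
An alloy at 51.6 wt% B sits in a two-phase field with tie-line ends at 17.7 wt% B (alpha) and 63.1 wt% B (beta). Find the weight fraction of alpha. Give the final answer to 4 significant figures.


f_alpha = (C_beta - C0) / (C_beta - C_alpha)
f_alpha = (63.1 - 51.6) / (63.1 - 17.7)
f_alpha = 0.2533


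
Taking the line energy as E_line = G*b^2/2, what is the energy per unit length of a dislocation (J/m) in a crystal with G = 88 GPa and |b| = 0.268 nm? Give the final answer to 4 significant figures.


E = G*b^2/2
b = 0.268 nm = 2.68e-10 m
G = 88 GPa = 8.8e+10 Pa
E = 0.5 * 8.8e+10 * (2.68e-10)^2
E = 3.16e-09 J/m


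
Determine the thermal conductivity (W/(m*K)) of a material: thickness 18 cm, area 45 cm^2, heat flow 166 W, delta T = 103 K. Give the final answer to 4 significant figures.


k = Q*L / (A*dT)
L = 0.18 m, A = 4.5e-03 m^2
k = 166 * 0.18 / (4.5e-03 * 103)
k = 64.47 W/(m*K)


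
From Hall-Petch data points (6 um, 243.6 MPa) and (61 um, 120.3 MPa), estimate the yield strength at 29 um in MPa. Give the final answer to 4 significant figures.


sigma_y = sigma0 + k / sqrt(d)
1/sqrt(d1) = 1/sqrt(6e-06) = 408.248;  1/sqrt(d2) = 128.037
k = (sigma1 - sigma2) / (1/sqrt(d1) - 1/sqrt(d2)) = (243.6 - 120.3) / (408.248 - 128.037) = 0.440025 MPa*m^0.5
sigma0 = sigma1 - k/sqrt(d1) = 243.6 - 0.440025*408.248 = 63.9606 MPa
sigma_y(d3) = 63.9606 + 0.440025 / sqrt(2.9e-05) = 145.7 MPa


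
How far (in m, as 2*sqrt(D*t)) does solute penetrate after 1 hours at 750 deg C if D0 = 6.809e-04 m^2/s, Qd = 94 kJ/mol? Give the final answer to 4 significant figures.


Step 1: D = D0 * exp(-Qd/(R*T))
T = 1023.15 K
D = 6.809e-04 * exp(-94e3 / (8.314 * 1023.15)) = 1.08131e-08 m^2/s
Step 2: L = 2*sqrt(D*t)
t = 1 h = 3600 s
L = 2*sqrt(1.08131e-08 * 3600) = 0.01248 m


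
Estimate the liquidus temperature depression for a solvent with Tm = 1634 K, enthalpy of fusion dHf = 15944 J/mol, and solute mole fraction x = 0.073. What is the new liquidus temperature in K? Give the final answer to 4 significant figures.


dT = R*Tm^2*x / dHf
dT = 8.314 * 1634^2 * 0.073 / 15944
dT = 101.634 K
T_new = 1634 - 101.634 = 1532 K


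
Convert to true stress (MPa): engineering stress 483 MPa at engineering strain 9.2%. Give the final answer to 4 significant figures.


sigma_true = sigma_eng * (1 + epsilon_eng)
sigma_true = 483 * (1 + 0.092)
sigma_true = 527.4 MPa


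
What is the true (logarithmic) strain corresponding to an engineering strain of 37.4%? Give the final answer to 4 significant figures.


epsilon_true = ln(1 + epsilon_eng)
epsilon_true = ln(1 + 0.374)
epsilon_true = 0.3177


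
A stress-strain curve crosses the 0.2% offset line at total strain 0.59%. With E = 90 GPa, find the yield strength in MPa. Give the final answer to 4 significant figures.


Offset strain = 0.002
Elastic strain at yield = total_strain - offset = 5.9e-03 - 0.002 = 3.9e-03
sigma_y = E * elastic_strain = 90000 * 3.9e-03
sigma_y = 351 MPa


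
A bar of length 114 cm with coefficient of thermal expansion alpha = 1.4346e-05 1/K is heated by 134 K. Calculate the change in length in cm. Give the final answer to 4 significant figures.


dL = L0 * alpha * dT
dL = 114 * 1.4346e-05 * 134
dL = 0.2191 cm


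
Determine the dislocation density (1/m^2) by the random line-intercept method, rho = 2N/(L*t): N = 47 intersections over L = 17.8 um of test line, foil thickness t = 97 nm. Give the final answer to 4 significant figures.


rho = 2N / (L * t)
L = 17.8 um = 1.78e-05 m, t = 97 nm = 9.7e-08 m
rho = 2 * 47 / (1.78e-05 * 9.7e-08)
rho = 5.444e+13 1/m^2


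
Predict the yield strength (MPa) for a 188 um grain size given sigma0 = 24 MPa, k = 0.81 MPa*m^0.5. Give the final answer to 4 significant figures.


sigma_y = sigma0 + k / sqrt(d)
d = 188 um = 1.88e-04 m
sigma_y = 24 + 0.81 / sqrt(1.88e-04)
sigma_y = 83.08 MPa


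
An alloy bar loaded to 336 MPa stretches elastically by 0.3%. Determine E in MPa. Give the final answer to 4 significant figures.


E = sigma / epsilon
epsilon = 0.3% = 3e-03
E = 336 / 3e-03
E = 112000 MPa


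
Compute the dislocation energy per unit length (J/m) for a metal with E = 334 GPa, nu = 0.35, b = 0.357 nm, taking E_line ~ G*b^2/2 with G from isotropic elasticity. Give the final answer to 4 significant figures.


Step 1: G = E / (2*(1+nu))
G = 334 / (2*(1+0.35)) = 123.704 GPa = 1.23704e+11 Pa
Step 2: E_line = G*b^2/2
b = 0.357 nm = 3.57e-10 m
E_line = 0.5 * 1.23704e+11 * (3.57e-10)^2 = 7.883e-09 J/m


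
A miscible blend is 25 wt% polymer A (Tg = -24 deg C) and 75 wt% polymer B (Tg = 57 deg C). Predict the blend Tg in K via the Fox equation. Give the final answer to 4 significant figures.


1/Tg = w1/Tg1 + w2/Tg2 (in Kelvin)
Tg1 = 249.15 K, Tg2 = 330.15 K
1/Tg = 0.25/249.15 + 0.75/330.15
Tg = 305.3 K


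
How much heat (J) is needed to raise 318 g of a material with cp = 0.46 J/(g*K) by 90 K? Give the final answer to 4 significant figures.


Q = m * cp * dT
Q = 318 * 0.46 * 90
Q = 13170 J


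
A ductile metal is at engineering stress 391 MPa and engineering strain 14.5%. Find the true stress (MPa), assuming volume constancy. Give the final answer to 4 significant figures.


sigma_true = sigma_eng * (1 + epsilon_eng)
sigma_true = 391 * (1 + 0.145)
sigma_true = 447.7 MPa


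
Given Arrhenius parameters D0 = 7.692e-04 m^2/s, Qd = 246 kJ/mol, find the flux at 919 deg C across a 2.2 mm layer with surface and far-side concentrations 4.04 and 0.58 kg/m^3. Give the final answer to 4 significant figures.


Step 1: D = D0 * exp(-Qd/(R*T))
T = 919 + 273.15 = 1192.15 K
D = 7.692e-04 * exp(-246e3 / (8.314 * 1192.15)) = 1.2795e-14 m^2/s
Step 2: J = D * (C1 - C2) / dx
J = 1.2795e-14 * (4.04 - 0.58) / 2.2e-03
J = 2.012e-11 kg/(m^2*s)


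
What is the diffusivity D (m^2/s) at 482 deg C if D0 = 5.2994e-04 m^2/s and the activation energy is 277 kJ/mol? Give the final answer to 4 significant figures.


D = D0 * exp(-Qd / (R*T))
T = 755.15 K
D = 5.2994e-04 * exp(-277e3 / (8.314 * 755.15))
D = 3.657e-23 m^2/s


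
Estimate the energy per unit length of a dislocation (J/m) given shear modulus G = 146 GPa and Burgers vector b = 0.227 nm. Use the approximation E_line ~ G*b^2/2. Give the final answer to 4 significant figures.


E = G*b^2/2
b = 0.227 nm = 2.27e-10 m
G = 146 GPa = 1.46e+11 Pa
E = 0.5 * 1.46e+11 * (2.27e-10)^2
E = 3.762e-09 J/m


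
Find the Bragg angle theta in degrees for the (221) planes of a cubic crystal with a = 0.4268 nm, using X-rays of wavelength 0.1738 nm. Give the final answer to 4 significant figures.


d = a / sqrt(h^2+k^2+l^2)
d = 0.4268 / sqrt(9) = 0.142267 nm
lambda = 2*d*sin(theta)  =>  sin(theta) = lambda / (2*d)
sin(theta) = 0.1738 / (2 * 0.142267) = 0.610825
theta = 37.65 deg


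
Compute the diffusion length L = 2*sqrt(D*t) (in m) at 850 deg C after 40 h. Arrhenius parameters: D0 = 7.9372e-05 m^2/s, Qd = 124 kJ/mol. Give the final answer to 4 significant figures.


Step 1: D = D0 * exp(-Qd/(R*T))
T = 1123.15 K
D = 7.9372e-05 * exp(-124e3 / (8.314 * 1123.15)) = 1.35693e-10 m^2/s
Step 2: L = 2*sqrt(D*t)
t = 40 h = 144000 s
L = 2*sqrt(1.35693e-10 * 144000) = 8.841e-03 m


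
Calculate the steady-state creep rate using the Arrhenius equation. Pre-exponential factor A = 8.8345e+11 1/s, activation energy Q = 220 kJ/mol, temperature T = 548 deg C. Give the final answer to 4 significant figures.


rate = A * exp(-Q / (R*T))
T = 548 + 273.15 = 821.15 K
rate = 8.8345e+11 * exp(-220e3 / (8.314 * 821.15))
rate = 8.936e-03 1/s


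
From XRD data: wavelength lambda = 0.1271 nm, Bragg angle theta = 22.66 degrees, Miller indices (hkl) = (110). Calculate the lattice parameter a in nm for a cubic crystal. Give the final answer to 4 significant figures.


d = lambda / (2*sin(theta))
d = 0.1271 / (2*sin(22.66 deg))
d = 0.164953 nm
a = d * sqrt(h^2+k^2+l^2) = 0.164953 * sqrt(2)
a = 0.2333 nm


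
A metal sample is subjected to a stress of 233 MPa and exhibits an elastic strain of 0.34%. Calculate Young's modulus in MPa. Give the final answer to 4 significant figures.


E = sigma / epsilon
epsilon = 0.34% = 3.4e-03
E = 233 / 3.4e-03
E = 68530 MPa


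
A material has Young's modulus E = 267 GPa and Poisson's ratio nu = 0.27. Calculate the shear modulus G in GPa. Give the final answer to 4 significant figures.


G = E / (2*(1+nu))
G = 267 / (2*(1+0.27))
G = 105.1 GPa


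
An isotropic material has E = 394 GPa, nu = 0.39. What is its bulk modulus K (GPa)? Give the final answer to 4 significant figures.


K = E / (3*(1-2*nu))
K = 394 / (3*(1-2*0.39))
K = 597 GPa


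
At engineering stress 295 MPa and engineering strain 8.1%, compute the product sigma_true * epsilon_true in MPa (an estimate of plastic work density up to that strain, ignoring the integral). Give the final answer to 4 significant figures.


sigma_true = sigma_eng * (1 + epsilon_eng)
sigma_true = 295 * (1 + 0.081) = 318.895 MPa
epsilon_true = ln(1 + epsilon_eng)
epsilon_true = ln(1 + 0.081) = 0.0778865
sigma_true * epsilon_true = 318.895 * 0.0778865 = 24.84 MPa


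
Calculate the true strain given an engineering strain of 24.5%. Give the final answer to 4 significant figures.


epsilon_true = ln(1 + epsilon_eng)
epsilon_true = ln(1 + 0.245)
epsilon_true = 0.2191


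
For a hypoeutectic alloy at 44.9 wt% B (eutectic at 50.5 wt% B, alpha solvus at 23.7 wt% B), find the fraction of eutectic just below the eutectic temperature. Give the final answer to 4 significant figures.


f_primary = (C_e - C0) / (C_e - C_alpha_max)
f_primary = (50.5 - 44.9) / (50.5 - 23.7)
f_primary = 0.208955
f_eutectic = 1 - 0.208955 = 0.791


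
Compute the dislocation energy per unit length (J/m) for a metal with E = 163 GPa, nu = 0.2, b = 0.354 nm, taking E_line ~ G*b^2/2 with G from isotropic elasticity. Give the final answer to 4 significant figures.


Step 1: G = E / (2*(1+nu))
G = 163 / (2*(1+0.2)) = 67.9167 GPa = 6.79167e+10 Pa
Step 2: E_line = G*b^2/2
b = 0.354 nm = 3.54e-10 m
E_line = 0.5 * 6.79167e+10 * (3.54e-10)^2 = 4.256e-09 J/m


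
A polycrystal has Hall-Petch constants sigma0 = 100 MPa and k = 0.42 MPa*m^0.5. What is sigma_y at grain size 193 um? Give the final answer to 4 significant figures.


sigma_y = sigma0 + k / sqrt(d)
d = 193 um = 1.93e-04 m
sigma_y = 100 + 0.42 / sqrt(1.93e-04)
sigma_y = 130.2 MPa


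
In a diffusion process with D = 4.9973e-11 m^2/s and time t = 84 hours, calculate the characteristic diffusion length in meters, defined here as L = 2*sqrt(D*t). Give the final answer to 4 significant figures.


t = 84 hr = 302400 s
Diffusion length = 2*sqrt(D*t)
= 2*sqrt(4.9973e-11 * 302400)
= 7.775e-03 m


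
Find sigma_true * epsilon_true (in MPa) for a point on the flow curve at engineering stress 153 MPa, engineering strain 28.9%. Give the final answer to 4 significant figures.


sigma_true = sigma_eng * (1 + epsilon_eng)
sigma_true = 153 * (1 + 0.289) = 197.217 MPa
epsilon_true = ln(1 + epsilon_eng)
epsilon_true = ln(1 + 0.289) = 0.253867
sigma_true * epsilon_true = 197.217 * 0.253867 = 50.07 MPa


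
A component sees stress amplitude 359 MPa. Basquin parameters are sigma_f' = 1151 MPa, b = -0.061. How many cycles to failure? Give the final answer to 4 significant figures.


sigma_a = sigma_f' * (2*Nf)^b
2*Nf = (sigma_a / sigma_f')^(1/b)
2*Nf = (359 / 1151)^(1/-0.061)
2*Nf = 1.97137e+08
Nf = 9.857e+07 cycles


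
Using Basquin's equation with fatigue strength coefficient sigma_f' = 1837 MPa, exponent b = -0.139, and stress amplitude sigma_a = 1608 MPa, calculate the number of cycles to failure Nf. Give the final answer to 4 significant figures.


sigma_a = sigma_f' * (2*Nf)^b
2*Nf = (sigma_a / sigma_f')^(1/b)
2*Nf = (1608 / 1837)^(1/-0.139)
2*Nf = 2.60612
Nf = 1.303 cycles


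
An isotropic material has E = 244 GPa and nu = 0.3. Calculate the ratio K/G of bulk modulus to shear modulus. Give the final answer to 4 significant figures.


G = E / (2*(1+nu))
G = 244 / (2*(1+0.3)) = 93.8462 GPa
K = E / (3*(1-2*nu))
K = 244 / (3*(1-2*0.3)) = 203.333 GPa
K/G = 203.333 / 93.8462 = 2.167


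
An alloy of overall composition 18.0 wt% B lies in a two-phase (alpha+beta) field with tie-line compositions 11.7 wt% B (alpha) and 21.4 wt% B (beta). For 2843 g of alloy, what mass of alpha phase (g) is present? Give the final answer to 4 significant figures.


f_alpha = (C_beta - C0) / (C_beta - C_alpha)
f_alpha = (21.4 - 18.0) / (21.4 - 11.7) = 0.350515
m_alpha = f_alpha * m_total = 0.350515 * 2843 = 996.5 g


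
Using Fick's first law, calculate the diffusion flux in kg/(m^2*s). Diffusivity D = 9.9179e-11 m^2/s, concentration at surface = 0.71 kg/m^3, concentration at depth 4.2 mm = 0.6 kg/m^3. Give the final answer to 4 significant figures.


J = -D * (dC/dx) = D * (C1 - C2) / dx
J = 9.9179e-11 * (0.71 - 0.6) / 4.2e-03
J = 2.598e-09 kg/(m^2*s)


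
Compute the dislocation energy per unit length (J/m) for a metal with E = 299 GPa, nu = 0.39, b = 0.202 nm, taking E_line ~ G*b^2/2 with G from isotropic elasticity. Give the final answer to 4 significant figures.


Step 1: G = E / (2*(1+nu))
G = 299 / (2*(1+0.39)) = 107.554 GPa = 1.07554e+11 Pa
Step 2: E_line = G*b^2/2
b = 0.202 nm = 2.02e-10 m
E_line = 0.5 * 1.07554e+11 * (2.02e-10)^2 = 2.194e-09 J/m


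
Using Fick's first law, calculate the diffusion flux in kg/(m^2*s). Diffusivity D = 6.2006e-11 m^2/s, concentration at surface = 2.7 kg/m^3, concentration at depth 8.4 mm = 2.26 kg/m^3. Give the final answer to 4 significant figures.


J = -D * (dC/dx) = D * (C1 - C2) / dx
J = 6.2006e-11 * (2.7 - 2.26) / 8.4e-03
J = 3.248e-09 kg/(m^2*s)


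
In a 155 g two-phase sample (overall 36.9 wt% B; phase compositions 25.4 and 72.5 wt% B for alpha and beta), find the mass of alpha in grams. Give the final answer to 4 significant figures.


f_alpha = (C_beta - C0) / (C_beta - C_alpha)
f_alpha = (72.5 - 36.9) / (72.5 - 25.4) = 0.755839
m_alpha = f_alpha * m_total = 0.755839 * 155 = 117.2 g


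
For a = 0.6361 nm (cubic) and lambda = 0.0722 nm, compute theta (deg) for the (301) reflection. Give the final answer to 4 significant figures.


d = a / sqrt(h^2+k^2+l^2)
d = 0.6361 / sqrt(10) = 0.201152 nm
lambda = 2*d*sin(theta)  =>  sin(theta) = lambda / (2*d)
sin(theta) = 0.0722 / (2 * 0.201152) = 0.179466
theta = 10.34 deg


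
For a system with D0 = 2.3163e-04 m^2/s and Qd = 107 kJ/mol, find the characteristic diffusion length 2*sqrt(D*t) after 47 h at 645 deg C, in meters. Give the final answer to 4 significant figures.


Step 1: D = D0 * exp(-Qd/(R*T))
T = 918.15 K
D = 2.3163e-04 * exp(-107e3 / (8.314 * 918.15)) = 1.8933e-10 m^2/s
Step 2: L = 2*sqrt(D*t)
t = 47 h = 169200 s
L = 2*sqrt(1.8933e-10 * 169200) = 0.01132 m


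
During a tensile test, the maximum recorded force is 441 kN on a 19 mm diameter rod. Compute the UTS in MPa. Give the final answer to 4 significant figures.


A0 = pi*(d/2)^2 = pi*(19/2)^2 = 283.529 mm^2
UTS = F_max / A0 = 441*1000 / 283.529
UTS = 1555 MPa


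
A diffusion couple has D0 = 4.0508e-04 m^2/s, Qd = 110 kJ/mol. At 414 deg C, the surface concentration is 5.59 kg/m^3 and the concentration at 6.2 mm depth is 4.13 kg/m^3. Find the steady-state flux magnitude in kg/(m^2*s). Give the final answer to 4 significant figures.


Step 1: D = D0 * exp(-Qd/(R*T))
T = 414 + 273.15 = 687.15 K
D = 4.0508e-04 * exp(-110e3 / (8.314 * 687.15)) = 1.7597e-12 m^2/s
Step 2: J = D * (C1 - C2) / dx
J = 1.7597e-12 * (5.59 - 4.13) / 6.2e-03
J = 4.144e-10 kg/(m^2*s)


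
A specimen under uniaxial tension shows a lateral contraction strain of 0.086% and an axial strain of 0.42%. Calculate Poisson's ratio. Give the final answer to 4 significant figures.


nu = -epsilon_lat / epsilon_axial
Lateral strain is contraction (negative), so using magnitudes:
nu = 0.086 / 0.42
nu = 0.2048


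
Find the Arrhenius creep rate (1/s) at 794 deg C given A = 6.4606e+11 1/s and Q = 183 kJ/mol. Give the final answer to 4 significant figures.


rate = A * exp(-Q / (R*T))
T = 794 + 273.15 = 1067.15 K
rate = 6.4606e+11 * exp(-183e3 / (8.314 * 1067.15))
rate = 712 1/s


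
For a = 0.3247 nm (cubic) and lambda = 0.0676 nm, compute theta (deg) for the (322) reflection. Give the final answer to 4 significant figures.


d = a / sqrt(h^2+k^2+l^2)
d = 0.3247 / sqrt(17) = 0.0787513 nm
lambda = 2*d*sin(theta)  =>  sin(theta) = lambda / (2*d)
sin(theta) = 0.0676 / (2 * 0.0787513) = 0.429199
theta = 25.42 deg


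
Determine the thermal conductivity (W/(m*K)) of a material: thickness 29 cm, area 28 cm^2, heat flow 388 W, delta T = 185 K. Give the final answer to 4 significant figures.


k = Q*L / (A*dT)
L = 0.29 m, A = 2.8e-03 m^2
k = 388 * 0.29 / (2.8e-03 * 185)
k = 217.2 W/(m*K)


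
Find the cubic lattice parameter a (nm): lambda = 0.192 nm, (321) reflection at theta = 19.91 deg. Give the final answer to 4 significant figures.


d = lambda / (2*sin(theta))
d = 0.192 / (2*sin(19.91 deg))
d = 0.281902 nm
a = d * sqrt(h^2+k^2+l^2) = 0.281902 * sqrt(14)
a = 1.055 nm


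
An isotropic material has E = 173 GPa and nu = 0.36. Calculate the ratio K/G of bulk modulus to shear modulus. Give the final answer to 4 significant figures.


G = E / (2*(1+nu))
G = 173 / (2*(1+0.36)) = 63.6029 GPa
K = E / (3*(1-2*nu))
K = 173 / (3*(1-2*0.36)) = 205.952 GPa
K/G = 205.952 / 63.6029 = 3.238


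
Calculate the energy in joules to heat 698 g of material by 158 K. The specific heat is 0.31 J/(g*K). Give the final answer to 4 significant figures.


Q = m * cp * dT
Q = 698 * 0.31 * 158
Q = 34190 J


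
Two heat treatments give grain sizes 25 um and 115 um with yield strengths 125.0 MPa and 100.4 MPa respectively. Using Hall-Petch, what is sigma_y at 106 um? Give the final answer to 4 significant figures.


sigma_y = sigma0 + k / sqrt(d)
1/sqrt(d1) = 1/sqrt(2.5e-05) = 200;  1/sqrt(d2) = 93.2505
k = (sigma1 - sigma2) / (1/sqrt(d1) - 1/sqrt(d2)) = (125.0 - 100.4) / (200 - 93.2505) = 0.230446 MPa*m^0.5
sigma0 = sigma1 - k/sqrt(d1) = 125.0 - 0.230446*200 = 78.9108 MPa
sigma_y(d3) = 78.9108 + 0.230446 / sqrt(1.06e-04) = 101.3 MPa


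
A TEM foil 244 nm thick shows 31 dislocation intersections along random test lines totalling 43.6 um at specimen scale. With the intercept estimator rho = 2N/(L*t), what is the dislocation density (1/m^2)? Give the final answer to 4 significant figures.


rho = 2N / (L * t)
L = 43.6 um = 4.36e-05 m, t = 244 nm = 2.44e-07 m
rho = 2 * 31 / (4.36e-05 * 2.44e-07)
rho = 5.828e+12 1/m^2


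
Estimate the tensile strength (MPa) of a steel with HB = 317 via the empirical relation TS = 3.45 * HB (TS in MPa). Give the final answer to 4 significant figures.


TS (MPa) = 3.45 * HB
TS = 3.45 * 317
TS = 1094 MPa


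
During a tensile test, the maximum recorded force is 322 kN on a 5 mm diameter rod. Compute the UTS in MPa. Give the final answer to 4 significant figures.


A0 = pi*(d/2)^2 = pi*(5/2)^2 = 19.635 mm^2
UTS = F_max / A0 = 322*1000 / 19.635
UTS = 16400 MPa


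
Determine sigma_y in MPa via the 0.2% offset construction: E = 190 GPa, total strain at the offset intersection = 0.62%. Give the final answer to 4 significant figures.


Offset strain = 0.002
Elastic strain at yield = total_strain - offset = 6.2e-03 - 0.002 = 4.2e-03
sigma_y = E * elastic_strain = 190000 * 4.2e-03
sigma_y = 798 MPa


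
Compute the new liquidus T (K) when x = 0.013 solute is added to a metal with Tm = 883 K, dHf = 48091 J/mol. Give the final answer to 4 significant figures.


dT = R*Tm^2*x / dHf
dT = 8.314 * 883^2 * 0.013 / 48091
dT = 1.75231 K
T_new = 883 - 1.75231 = 881.2 K


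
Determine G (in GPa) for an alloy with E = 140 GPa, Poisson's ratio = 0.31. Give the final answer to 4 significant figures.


G = E / (2*(1+nu))
G = 140 / (2*(1+0.31))
G = 53.44 GPa


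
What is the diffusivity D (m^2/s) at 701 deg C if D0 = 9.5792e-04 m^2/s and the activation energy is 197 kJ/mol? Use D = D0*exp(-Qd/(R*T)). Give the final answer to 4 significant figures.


D = D0 * exp(-Qd / (R*T))
T = 974.15 K
D = 9.5792e-04 * exp(-197e3 / (8.314 * 974.15))
D = 2.616e-14 m^2/s


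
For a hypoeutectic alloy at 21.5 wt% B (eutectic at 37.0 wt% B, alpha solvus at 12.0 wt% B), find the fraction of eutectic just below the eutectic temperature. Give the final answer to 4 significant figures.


f_primary = (C_e - C0) / (C_e - C_alpha_max)
f_primary = (37.0 - 21.5) / (37.0 - 12.0)
f_primary = 0.62
f_eutectic = 1 - 0.62 = 0.38


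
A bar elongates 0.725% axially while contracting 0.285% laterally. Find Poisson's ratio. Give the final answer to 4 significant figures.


nu = -epsilon_lat / epsilon_axial
Lateral strain is contraction (negative), so using magnitudes:
nu = 0.285 / 0.725
nu = 0.3931


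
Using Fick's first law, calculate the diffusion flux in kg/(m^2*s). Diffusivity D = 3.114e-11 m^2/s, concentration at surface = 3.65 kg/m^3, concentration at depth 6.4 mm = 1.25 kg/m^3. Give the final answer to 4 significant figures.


J = -D * (dC/dx) = D * (C1 - C2) / dx
J = 3.114e-11 * (3.65 - 1.25) / 6.4e-03
J = 1.168e-08 kg/(m^2*s)


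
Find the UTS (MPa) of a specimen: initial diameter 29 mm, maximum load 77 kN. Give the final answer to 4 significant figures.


A0 = pi*(d/2)^2 = pi*(29/2)^2 = 660.52 mm^2
UTS = F_max / A0 = 77*1000 / 660.52
UTS = 116.6 MPa


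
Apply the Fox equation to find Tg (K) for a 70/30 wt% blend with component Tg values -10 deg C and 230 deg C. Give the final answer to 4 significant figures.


1/Tg = w1/Tg1 + w2/Tg2 (in Kelvin)
Tg1 = 263.15 K, Tg2 = 503.15 K
1/Tg = 0.7/263.15 + 0.3/503.15
Tg = 307.1 K


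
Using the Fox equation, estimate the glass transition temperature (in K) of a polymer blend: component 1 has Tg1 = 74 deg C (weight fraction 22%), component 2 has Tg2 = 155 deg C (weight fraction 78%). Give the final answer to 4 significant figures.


1/Tg = w1/Tg1 + w2/Tg2 (in Kelvin)
Tg1 = 347.15 K, Tg2 = 428.15 K
1/Tg = 0.22/347.15 + 0.78/428.15
Tg = 407.2 K


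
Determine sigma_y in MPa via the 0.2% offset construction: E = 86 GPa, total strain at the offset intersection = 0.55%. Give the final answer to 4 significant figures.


Offset strain = 0.002
Elastic strain at yield = total_strain - offset = 5.5e-03 - 0.002 = 3.5e-03
sigma_y = E * elastic_strain = 86000 * 3.5e-03
sigma_y = 301 MPa


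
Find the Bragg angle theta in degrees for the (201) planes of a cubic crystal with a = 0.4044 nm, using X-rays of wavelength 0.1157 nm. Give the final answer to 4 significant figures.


d = a / sqrt(h^2+k^2+l^2)
d = 0.4044 / sqrt(5) = 0.180853 nm
lambda = 2*d*sin(theta)  =>  sin(theta) = lambda / (2*d)
sin(theta) = 0.1157 / (2 * 0.180853) = 0.319873
theta = 18.66 deg


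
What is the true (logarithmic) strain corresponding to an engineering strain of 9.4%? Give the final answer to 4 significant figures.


epsilon_true = ln(1 + epsilon_eng)
epsilon_true = ln(1 + 0.094)
epsilon_true = 0.08984


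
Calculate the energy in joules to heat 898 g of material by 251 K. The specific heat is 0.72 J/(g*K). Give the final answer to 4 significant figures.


Q = m * cp * dT
Q = 898 * 0.72 * 251
Q = 162300 J


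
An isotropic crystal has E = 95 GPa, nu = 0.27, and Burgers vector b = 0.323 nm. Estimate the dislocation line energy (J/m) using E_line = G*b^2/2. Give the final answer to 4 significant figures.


Step 1: G = E / (2*(1+nu))
G = 95 / (2*(1+0.27)) = 37.4016 GPa = 3.74016e+10 Pa
Step 2: E_line = G*b^2/2
b = 0.323 nm = 3.23e-10 m
E_line = 0.5 * 3.74016e+10 * (3.23e-10)^2 = 1.951e-09 J/m


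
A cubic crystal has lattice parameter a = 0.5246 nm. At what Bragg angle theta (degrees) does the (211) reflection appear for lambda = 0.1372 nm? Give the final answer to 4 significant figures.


d = a / sqrt(h^2+k^2+l^2)
d = 0.5246 / sqrt(6) = 0.214167 nm
lambda = 2*d*sin(theta)  =>  sin(theta) = lambda / (2*d)
sin(theta) = 0.1372 / (2 * 0.214167) = 0.320311
theta = 18.68 deg


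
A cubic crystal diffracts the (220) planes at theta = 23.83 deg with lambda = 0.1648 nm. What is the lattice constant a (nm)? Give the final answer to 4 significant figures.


d = lambda / (2*sin(theta))
d = 0.1648 / (2*sin(23.83 deg))
d = 0.203948 nm
a = d * sqrt(h^2+k^2+l^2) = 0.203948 * sqrt(8)
a = 0.5769 nm


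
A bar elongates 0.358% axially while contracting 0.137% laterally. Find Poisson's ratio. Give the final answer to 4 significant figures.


nu = -epsilon_lat / epsilon_axial
Lateral strain is contraction (negative), so using magnitudes:
nu = 0.137 / 0.358
nu = 0.3827


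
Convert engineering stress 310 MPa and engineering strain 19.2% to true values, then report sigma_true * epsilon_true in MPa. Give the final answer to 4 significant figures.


sigma_true = sigma_eng * (1 + epsilon_eng)
sigma_true = 310 * (1 + 0.192) = 369.52 MPa
epsilon_true = ln(1 + epsilon_eng)
epsilon_true = ln(1 + 0.192) = 0.175633
sigma_true * epsilon_true = 369.52 * 0.175633 = 64.9 MPa


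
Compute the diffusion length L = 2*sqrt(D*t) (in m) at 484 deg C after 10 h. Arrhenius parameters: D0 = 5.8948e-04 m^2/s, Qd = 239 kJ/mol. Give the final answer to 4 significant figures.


Step 1: D = D0 * exp(-Qd/(R*T))
T = 757.15 K
D = 5.8948e-04 * exp(-239e3 / (8.314 * 757.15)) = 1.91259e-20 m^2/s
Step 2: L = 2*sqrt(D*t)
t = 10 h = 36000 s
L = 2*sqrt(1.91259e-20 * 36000) = 5.248e-08 m


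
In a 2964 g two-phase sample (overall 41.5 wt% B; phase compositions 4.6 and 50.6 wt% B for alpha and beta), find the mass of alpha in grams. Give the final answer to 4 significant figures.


f_alpha = (C_beta - C0) / (C_beta - C_alpha)
f_alpha = (50.6 - 41.5) / (50.6 - 4.6) = 0.197826
m_alpha = f_alpha * m_total = 0.197826 * 2964 = 586.4 g


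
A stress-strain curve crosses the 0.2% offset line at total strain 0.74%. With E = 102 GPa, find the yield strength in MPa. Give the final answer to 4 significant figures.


Offset strain = 0.002
Elastic strain at yield = total_strain - offset = 7.4e-03 - 0.002 = 5.4e-03
sigma_y = E * elastic_strain = 102000 * 5.4e-03
sigma_y = 550.8 MPa


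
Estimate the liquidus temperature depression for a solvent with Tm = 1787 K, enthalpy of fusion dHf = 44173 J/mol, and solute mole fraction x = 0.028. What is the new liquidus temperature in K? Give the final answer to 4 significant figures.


dT = R*Tm^2*x / dHf
dT = 8.314 * 1787^2 * 0.028 / 44173
dT = 16.8291 K
T_new = 1787 - 16.8291 = 1770 K


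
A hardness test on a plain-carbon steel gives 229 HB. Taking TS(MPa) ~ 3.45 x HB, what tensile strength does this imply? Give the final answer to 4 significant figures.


TS (MPa) = 3.45 * HB
TS = 3.45 * 229
TS = 790.1 MPa


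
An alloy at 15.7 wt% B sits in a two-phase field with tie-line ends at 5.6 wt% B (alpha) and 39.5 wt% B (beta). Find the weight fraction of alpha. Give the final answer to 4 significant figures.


f_alpha = (C_beta - C0) / (C_beta - C_alpha)
f_alpha = (39.5 - 15.7) / (39.5 - 5.6)
f_alpha = 0.7021


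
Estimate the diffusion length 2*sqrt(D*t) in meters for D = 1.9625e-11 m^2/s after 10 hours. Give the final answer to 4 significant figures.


t = 10 hr = 36000 s
Diffusion length = 2*sqrt(D*t)
= 2*sqrt(1.9625e-11 * 36000)
= 1.681e-03 m


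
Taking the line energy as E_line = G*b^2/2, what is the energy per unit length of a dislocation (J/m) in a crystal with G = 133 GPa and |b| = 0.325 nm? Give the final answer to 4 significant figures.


E = G*b^2/2
b = 0.325 nm = 3.25e-10 m
G = 133 GPa = 1.33e+11 Pa
E = 0.5 * 1.33e+11 * (3.25e-10)^2
E = 7.024e-09 J/m


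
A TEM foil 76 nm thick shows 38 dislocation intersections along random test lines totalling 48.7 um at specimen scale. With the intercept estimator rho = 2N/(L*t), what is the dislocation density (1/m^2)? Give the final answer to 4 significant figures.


rho = 2N / (L * t)
L = 48.7 um = 4.87e-05 m, t = 76 nm = 7.6e-08 m
rho = 2 * 38 / (4.87e-05 * 7.6e-08)
rho = 2.053e+13 1/m^2


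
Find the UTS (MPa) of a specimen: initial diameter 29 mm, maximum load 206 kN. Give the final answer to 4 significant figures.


A0 = pi*(d/2)^2 = pi*(29/2)^2 = 660.52 mm^2
UTS = F_max / A0 = 206*1000 / 660.52
UTS = 311.9 MPa


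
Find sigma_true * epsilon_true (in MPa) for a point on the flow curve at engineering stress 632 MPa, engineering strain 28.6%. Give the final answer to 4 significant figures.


sigma_true = sigma_eng * (1 + epsilon_eng)
sigma_true = 632 * (1 + 0.286) = 812.752 MPa
epsilon_true = ln(1 + epsilon_eng)
epsilon_true = ln(1 + 0.286) = 0.251537
sigma_true * epsilon_true = 812.752 * 0.251537 = 204.4 MPa


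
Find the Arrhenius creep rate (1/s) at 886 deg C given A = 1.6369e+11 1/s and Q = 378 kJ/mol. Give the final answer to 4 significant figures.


rate = A * exp(-Q / (R*T))
T = 886 + 273.15 = 1159.15 K
rate = 1.6369e+11 * exp(-378e3 / (8.314 * 1159.15))
rate = 1.512e-06 1/s


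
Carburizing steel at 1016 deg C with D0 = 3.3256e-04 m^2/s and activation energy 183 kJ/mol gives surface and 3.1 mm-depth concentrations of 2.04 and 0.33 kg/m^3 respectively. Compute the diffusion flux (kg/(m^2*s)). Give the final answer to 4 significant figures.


Step 1: D = D0 * exp(-Qd/(R*T))
T = 1016 + 273.15 = 1289.15 K
D = 3.3256e-04 * exp(-183e3 / (8.314 * 1289.15)) = 1.27846e-11 m^2/s
Step 2: J = D * (C1 - C2) / dx
J = 1.27846e-11 * (2.04 - 0.33) / 3.1e-03
J = 7.052e-09 kg/(m^2*s)


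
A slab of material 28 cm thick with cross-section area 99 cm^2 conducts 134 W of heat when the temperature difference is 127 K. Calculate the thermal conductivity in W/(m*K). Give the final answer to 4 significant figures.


k = Q*L / (A*dT)
L = 0.28 m, A = 9.9e-03 m^2
k = 134 * 0.28 / (9.9e-03 * 127)
k = 29.84 W/(m*K)


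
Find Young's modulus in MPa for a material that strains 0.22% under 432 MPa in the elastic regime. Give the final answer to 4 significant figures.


E = sigma / epsilon
epsilon = 0.22% = 2.2e-03
E = 432 / 2.2e-03
E = 196400 MPa


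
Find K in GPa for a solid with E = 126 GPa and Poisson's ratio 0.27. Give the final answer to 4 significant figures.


K = E / (3*(1-2*nu))
K = 126 / (3*(1-2*0.27))
K = 91.3 GPa


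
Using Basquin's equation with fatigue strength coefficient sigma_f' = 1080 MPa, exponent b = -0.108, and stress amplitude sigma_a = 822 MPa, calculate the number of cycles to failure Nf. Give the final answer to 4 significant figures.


sigma_a = sigma_f' * (2*Nf)^b
2*Nf = (sigma_a / sigma_f')^(1/b)
2*Nf = (822 / 1080)^(1/-0.108)
2*Nf = 12.5228
Nf = 6.261 cycles


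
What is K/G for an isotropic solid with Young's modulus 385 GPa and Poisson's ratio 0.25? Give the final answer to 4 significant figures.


G = E / (2*(1+nu))
G = 385 / (2*(1+0.25)) = 154 GPa
K = E / (3*(1-2*nu))
K = 385 / (3*(1-2*0.25)) = 256.667 GPa
K/G = 256.667 / 154 = 1.667


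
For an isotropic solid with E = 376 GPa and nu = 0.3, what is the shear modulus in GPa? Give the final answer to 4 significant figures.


G = E / (2*(1+nu))
G = 376 / (2*(1+0.3))
G = 144.6 GPa


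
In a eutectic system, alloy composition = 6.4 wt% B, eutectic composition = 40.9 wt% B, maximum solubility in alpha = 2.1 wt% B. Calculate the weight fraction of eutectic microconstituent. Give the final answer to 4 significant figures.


f_primary = (C_e - C0) / (C_e - C_alpha_max)
f_primary = (40.9 - 6.4) / (40.9 - 2.1)
f_primary = 0.889175
f_eutectic = 1 - 0.889175 = 0.1108


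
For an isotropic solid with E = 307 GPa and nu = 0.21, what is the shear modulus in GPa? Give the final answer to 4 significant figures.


G = E / (2*(1+nu))
G = 307 / (2*(1+0.21))
G = 126.9 GPa


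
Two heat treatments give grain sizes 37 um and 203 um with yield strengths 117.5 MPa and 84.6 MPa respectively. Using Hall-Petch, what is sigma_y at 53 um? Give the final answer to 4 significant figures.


sigma_y = sigma0 + k / sqrt(d)
1/sqrt(d1) = 1/sqrt(3.7e-05) = 164.399;  1/sqrt(d2) = 70.1862
k = (sigma1 - sigma2) / (1/sqrt(d1) - 1/sqrt(d2)) = (117.5 - 84.6) / (164.399 - 70.1862) = 0.34921 MPa*m^0.5
sigma0 = sigma1 - k/sqrt(d1) = 117.5 - 0.34921*164.399 = 60.0903 MPa
sigma_y(d3) = 60.0903 + 0.34921 / sqrt(5.3e-05) = 108.1 MPa


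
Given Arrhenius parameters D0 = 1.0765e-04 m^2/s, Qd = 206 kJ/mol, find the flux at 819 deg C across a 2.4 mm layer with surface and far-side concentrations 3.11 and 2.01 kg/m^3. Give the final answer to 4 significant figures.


Step 1: D = D0 * exp(-Qd/(R*T))
T = 819 + 273.15 = 1092.15 K
D = 1.0765e-04 * exp(-206e3 / (8.314 * 1092.15)) = 1.51086e-14 m^2/s
Step 2: J = D * (C1 - C2) / dx
J = 1.51086e-14 * (3.11 - 2.01) / 2.4e-03
J = 6.925e-12 kg/(m^2*s)


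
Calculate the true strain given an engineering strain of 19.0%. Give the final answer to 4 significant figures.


epsilon_true = ln(1 + epsilon_eng)
epsilon_true = ln(1 + 0.19)
epsilon_true = 0.174


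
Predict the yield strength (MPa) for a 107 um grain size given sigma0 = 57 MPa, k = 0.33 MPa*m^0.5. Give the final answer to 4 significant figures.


sigma_y = sigma0 + k / sqrt(d)
d = 107 um = 1.07e-04 m
sigma_y = 57 + 0.33 / sqrt(1.07e-04)
sigma_y = 88.9 MPa


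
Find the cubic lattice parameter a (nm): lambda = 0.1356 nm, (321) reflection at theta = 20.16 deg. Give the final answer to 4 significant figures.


d = lambda / (2*sin(theta))
d = 0.1356 / (2*sin(20.16 deg))
d = 0.196725 nm
a = d * sqrt(h^2+k^2+l^2) = 0.196725 * sqrt(14)
a = 0.7361 nm


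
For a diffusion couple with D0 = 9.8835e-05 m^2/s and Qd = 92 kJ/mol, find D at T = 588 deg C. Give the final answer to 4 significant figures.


D = D0 * exp(-Qd / (R*T))
T = 861.15 K
D = 9.8835e-05 * exp(-92e3 / (8.314 * 861.15))
D = 2.596e-10 m^2/s
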